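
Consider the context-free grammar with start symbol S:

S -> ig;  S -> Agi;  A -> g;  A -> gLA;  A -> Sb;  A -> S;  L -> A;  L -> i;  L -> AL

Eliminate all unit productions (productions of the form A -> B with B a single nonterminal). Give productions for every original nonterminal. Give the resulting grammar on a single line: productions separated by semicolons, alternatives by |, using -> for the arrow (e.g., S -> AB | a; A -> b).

Unit productions: A->S, L->A.
Unit pairs (A ⇒* B via units): (A,S), (L,A), (L,S).
S: inherits non-unit rules of {S} → Agi | ig.
A: inherits non-unit rules of {A, S} → Agi | Sb | g | gLA | ig.
L: inherits non-unit rules of {A, L, S} → AL | Agi | Sb | g | gLA | i | ig.

S -> ig | Agi; A -> g | Sb | ig | Agi | gLA; L -> g | i | AL | Sb | ig | Agi | gLA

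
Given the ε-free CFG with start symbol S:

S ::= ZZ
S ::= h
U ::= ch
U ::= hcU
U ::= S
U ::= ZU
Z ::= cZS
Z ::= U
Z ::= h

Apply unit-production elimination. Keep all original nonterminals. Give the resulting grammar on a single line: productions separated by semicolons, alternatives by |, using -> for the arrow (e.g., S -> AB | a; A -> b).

S -> h | ZZ; U -> h | ZU | ZZ | ch | hcU; Z -> h | ZU | ZZ | ch | cZS | hcU

Unit productions: U->S, Z->U.
Unit pairs (A ⇒* B via units): (U,S), (Z,S), (Z,U).
S: inherits non-unit rules of {S} → ZZ | h.
U: inherits non-unit rules of {S, U} → ZU | ZZ | ch | h | hcU.
Z: inherits non-unit rules of {S, U, Z} → ZU | ZZ | cZS | ch | h | hcU.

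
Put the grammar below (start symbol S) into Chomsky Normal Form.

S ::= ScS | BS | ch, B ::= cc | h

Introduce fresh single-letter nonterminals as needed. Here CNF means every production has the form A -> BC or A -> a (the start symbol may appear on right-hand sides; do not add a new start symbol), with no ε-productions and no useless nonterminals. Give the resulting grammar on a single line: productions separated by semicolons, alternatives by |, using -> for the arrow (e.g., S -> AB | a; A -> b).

S -> AC | BS | SD; A -> c; B -> h | AA; C -> h; D -> AS

No ε-productions.
No unit productions to eliminate.
TERM: introduce A -> c, C -> h and substitute in every rule of length ≥2.
BIN: S -> SAS becomes S -> SD, D -> AS.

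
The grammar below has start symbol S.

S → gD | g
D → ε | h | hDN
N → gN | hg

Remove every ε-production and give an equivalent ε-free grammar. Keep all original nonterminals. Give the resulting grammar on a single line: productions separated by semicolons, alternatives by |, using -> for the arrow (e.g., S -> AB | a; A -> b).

Nullable set: {D}.
S -> gD: D nullable, giving g | gD.
Drop D -> ε.
D -> hDN: D nullable, giving hDN | hN.
Unchanged (no nullable symbols): S -> g; D -> h; N -> gN; N -> hg.

S -> g | gD; D -> h | hN | hDN; N -> gN | hg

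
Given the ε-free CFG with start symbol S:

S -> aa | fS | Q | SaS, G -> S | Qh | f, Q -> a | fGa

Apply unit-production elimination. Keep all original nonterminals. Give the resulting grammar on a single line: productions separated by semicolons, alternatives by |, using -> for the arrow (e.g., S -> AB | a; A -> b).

Unit productions: G->S, S->Q.
Unit pairs (A ⇒* B via units): (G,Q), (G,S), (S,Q).
S: inherits non-unit rules of {Q, S} → SaS | a | aa | fGa | fS.
G: inherits non-unit rules of {G, Q, S} → Qh | SaS | a | aa | f | fGa | fS.
Q: inherits non-unit rules of {Q} → a | fGa.

S -> a | aa | fS | SaS | fGa; G -> a | f | Qh | aa | fS | SaS | fGa; Q -> a | fGa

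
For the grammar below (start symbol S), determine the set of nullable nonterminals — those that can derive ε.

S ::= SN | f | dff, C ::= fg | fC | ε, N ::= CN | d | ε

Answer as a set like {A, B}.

Directly nullable (have an ε-rule): {C, N}.
Not nullable: S — each has a terminal in every rule's right-hand side or depends on a non-nullable symbol.

{C, N}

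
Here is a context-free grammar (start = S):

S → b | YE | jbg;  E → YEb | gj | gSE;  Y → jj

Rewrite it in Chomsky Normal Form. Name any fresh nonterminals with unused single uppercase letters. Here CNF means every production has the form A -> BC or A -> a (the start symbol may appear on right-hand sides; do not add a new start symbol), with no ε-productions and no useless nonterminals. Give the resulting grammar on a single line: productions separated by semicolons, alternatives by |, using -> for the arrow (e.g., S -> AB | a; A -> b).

No ε-productions.
No unit productions to eliminate.
TERM: introduce A -> b, B -> g, C -> j and substitute in every rule of length ≥2.
BIN: E -> BSE becomes E -> BD, D -> SE; E -> YEA becomes E -> YF, F -> EA; S -> CAB becomes S -> CG, G -> AB.

S -> b | CG | YE; A -> b; B -> g; C -> j; D -> SE; E -> BC | BD | YF; F -> EA; G -> AB; Y -> CC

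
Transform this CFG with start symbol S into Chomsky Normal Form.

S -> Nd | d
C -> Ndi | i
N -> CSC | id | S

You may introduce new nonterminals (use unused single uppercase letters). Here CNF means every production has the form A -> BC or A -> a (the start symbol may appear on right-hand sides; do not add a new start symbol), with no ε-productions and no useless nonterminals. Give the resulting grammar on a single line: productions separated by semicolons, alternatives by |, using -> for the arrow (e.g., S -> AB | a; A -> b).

No ε-productions.
After unit-elimination: S -> d | Nd; C -> i | Ndi; N -> d | Nd | id | CSC.
TERM: introduce A -> d, B -> i and substitute in every rule of length ≥2.
BIN: C -> NAB becomes C -> ND, D -> AB; N -> CSC becomes N -> CE, E -> SC.

S -> d | NA; A -> d; B -> i; C -> i | ND; D -> AB; E -> SC; N -> d | BA | CE | NA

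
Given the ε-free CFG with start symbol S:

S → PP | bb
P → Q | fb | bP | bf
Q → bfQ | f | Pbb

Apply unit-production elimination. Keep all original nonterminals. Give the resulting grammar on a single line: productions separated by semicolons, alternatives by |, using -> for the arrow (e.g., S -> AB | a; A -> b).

S -> PP | bb; P -> f | bP | bf | fb | Pbb | bfQ; Q -> f | Pbb | bfQ

Unit productions: P->Q.
Unit pairs (A ⇒* B via units): (P,Q).
S: inherits non-unit rules of {S} → PP | bb.
P: inherits non-unit rules of {P, Q} → Pbb | bP | bf | bfQ | f | fb.
Q: inherits non-unit rules of {Q} → Pbb | bfQ | f.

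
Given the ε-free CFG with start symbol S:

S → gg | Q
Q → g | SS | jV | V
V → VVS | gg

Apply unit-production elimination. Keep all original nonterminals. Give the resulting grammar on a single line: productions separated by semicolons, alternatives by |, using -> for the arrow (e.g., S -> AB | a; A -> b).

Unit productions: Q->V, S->Q.
Unit pairs (A ⇒* B via units): (Q,V), (S,Q), (S,V).
S: inherits non-unit rules of {Q, S, V} → SS | VVS | g | gg | jV.
Q: inherits non-unit rules of {Q, V} → SS | VVS | g | gg | jV.
V: inherits non-unit rules of {V} → VVS | gg.

S -> g | SS | gg | jV | VVS; Q -> g | SS | gg | jV | VVS; V -> gg | VVS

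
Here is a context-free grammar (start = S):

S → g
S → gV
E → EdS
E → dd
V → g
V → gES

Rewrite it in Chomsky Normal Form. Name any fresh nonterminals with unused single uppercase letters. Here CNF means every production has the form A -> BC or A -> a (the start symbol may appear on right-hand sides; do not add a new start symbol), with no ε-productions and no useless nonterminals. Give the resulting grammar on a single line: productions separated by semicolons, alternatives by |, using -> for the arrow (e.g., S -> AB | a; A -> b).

No ε-productions.
No unit productions to eliminate.
TERM: introduce A -> d, B -> g and substitute in every rule of length ≥2.
BIN: E -> EAS becomes E -> EC, C -> AS; V -> BES becomes V -> BD, D -> ES.

S -> g | BV; A -> d; B -> g; C -> AS; D -> ES; E -> AA | EC; V -> g | BD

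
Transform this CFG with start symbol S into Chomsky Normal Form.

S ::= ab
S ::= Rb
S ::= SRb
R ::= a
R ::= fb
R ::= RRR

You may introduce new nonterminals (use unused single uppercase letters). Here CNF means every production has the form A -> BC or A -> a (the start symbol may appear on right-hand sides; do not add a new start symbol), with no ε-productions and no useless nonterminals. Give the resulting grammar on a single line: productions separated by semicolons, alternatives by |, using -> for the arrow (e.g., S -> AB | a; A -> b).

No ε-productions.
No unit productions to eliminate.
TERM: introduce C -> a, B -> b, A -> f and substitute in every rule of length ≥2.
BIN: R -> RRR becomes R -> RD, D -> RR; S -> SRB becomes S -> SE, E -> RB.

S -> CB | RB | SE; A -> f; B -> b; C -> a; D -> RR; E -> RB; R -> a | AB | RD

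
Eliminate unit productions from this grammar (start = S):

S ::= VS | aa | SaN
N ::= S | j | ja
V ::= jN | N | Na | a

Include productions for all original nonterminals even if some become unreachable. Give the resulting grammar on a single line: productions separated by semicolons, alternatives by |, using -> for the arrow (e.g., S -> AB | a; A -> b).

S -> VS | aa | SaN; N -> j | VS | aa | ja | SaN; V -> a | j | Na | VS | aa | jN | ja | SaN

Unit productions: N->S, V->N.
Unit pairs (A ⇒* B via units): (N,S), (V,N), (V,S).
S: inherits non-unit rules of {S} → SaN | VS | aa.
N: inherits non-unit rules of {N, S} → SaN | VS | aa | j | ja.
V: inherits non-unit rules of {N, S, V} → Na | SaN | VS | a | aa | j | jN | ja.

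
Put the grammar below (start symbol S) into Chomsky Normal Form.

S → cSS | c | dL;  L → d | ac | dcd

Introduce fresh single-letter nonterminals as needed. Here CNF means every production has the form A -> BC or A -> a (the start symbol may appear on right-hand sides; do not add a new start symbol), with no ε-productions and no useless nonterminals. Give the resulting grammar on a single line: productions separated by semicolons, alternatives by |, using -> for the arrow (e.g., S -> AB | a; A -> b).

S -> c | BE | CL; A -> a; B -> c; C -> d; D -> BC; E -> SS; L -> d | AB | CD

No ε-productions.
No unit productions to eliminate.
TERM: introduce A -> a, B -> c, C -> d and substitute in every rule of length ≥2.
BIN: L -> CBC becomes L -> CD, D -> BC; S -> BSS becomes S -> BE, E -> SS.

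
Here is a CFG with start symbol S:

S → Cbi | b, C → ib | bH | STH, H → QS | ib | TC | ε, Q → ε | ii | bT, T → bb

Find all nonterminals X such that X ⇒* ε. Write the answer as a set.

Directly nullable (have an ε-rule): {H, Q}.
Not nullable: C, S, T — each has a terminal in every rule's right-hand side or depends on a non-nullable symbol.

{H, Q}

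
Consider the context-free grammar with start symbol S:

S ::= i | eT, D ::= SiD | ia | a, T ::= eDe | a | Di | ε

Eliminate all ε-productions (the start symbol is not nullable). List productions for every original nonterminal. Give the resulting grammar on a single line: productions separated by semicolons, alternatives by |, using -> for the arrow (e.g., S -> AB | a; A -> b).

Nullable set: {T}.
S -> eT: T nullable, giving e | eT.
Drop T -> ε.
Unchanged (no nullable symbols): S -> i; D -> SiD; D -> a; D -> ia; T -> Di; T -> a; T -> eDe.

S -> e | i | eT; D -> a | ia | SiD; T -> a | Di | eDe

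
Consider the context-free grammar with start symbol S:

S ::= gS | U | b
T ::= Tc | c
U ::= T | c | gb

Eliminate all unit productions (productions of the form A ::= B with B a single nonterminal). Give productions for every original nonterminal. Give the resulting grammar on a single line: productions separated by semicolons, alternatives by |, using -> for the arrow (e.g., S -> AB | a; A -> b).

Unit productions: S->U, U->T.
Unit pairs (A ⇒* B via units): (S,T), (S,U), (U,T).
S: inherits non-unit rules of {S, T, U} → Tc | b | c | gS | gb.
T: inherits non-unit rules of {T} → Tc | c.
U: inherits non-unit rules of {T, U} → Tc | c | gb.

S -> b | c | Tc | gS | gb; T -> c | Tc; U -> c | Tc | gb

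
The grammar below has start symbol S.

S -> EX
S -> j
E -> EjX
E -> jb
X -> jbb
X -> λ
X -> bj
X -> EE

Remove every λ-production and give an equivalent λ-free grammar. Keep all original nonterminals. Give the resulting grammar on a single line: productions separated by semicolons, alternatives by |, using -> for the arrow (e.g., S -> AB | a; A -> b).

S -> E | j | EX; E -> Ej | jb | EjX; X -> EE | bj | jbb

Nullable set: {X}.
S -> EX: X nullable, giving E | EX.
E -> EjX: X nullable, giving Ej | EjX.
Drop X -> λ.
Unchanged (no nullable symbols): S -> j; E -> jb; X -> EE; X -> bj; X -> jbb.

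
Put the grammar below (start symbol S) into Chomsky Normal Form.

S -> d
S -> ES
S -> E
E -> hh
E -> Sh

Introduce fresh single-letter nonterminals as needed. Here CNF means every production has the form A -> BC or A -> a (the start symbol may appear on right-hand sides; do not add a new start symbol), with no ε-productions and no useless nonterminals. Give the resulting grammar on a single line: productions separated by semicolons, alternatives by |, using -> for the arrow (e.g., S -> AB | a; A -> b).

S -> d | AA | ES | SA; A -> h; E -> AA | SA

No ε-productions.
After unit-elimination: S -> d | ES | Sh | hh; E -> Sh | hh.
TERM: introduce A -> h and substitute in every rule of length ≥2.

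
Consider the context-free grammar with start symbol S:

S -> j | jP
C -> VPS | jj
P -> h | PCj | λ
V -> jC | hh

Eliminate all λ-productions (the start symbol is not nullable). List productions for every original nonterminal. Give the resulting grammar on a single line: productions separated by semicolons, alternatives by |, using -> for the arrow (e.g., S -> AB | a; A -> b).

S -> j | jP; C -> VS | jj | VPS; P -> h | Cj | PCj; V -> hh | jC

Nullable set: {P}.
S -> jP: P nullable, giving j | jP.
C -> VPS: P nullable, giving VPS | VS.
Drop P -> λ.
P -> PCj: P nullable, giving Cj | PCj.
Unchanged (no nullable symbols): S -> j; C -> jj; P -> h; V -> hh; V -> jC.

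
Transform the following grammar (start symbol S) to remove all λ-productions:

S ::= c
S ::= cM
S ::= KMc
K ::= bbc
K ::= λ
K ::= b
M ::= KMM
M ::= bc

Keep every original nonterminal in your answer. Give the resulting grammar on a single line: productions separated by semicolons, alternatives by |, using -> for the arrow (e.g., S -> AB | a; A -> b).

S -> c | Mc | cM | KMc; K -> b | bbc; M -> MM | bc | KMM

Nullable set: {K}.
S -> KMc: K nullable, giving KMc | Mc.
Drop K -> λ.
M -> KMM: K nullable, giving KMM | MM.
Unchanged (no nullable symbols): S -> c; S -> cM; K -> b; K -> bbc; M -> bc.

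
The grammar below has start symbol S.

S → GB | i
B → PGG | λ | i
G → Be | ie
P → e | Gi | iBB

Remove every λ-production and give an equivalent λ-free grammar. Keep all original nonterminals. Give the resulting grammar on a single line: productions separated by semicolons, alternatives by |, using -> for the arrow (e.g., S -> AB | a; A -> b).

S -> G | i | GB; B -> i | PGG; G -> e | Be | ie; P -> e | i | Gi | iB | iBB

Nullable set: {B}.
S -> GB: B nullable, giving G | GB.
Drop B -> λ.
G -> Be: B nullable, giving Be | e.
P -> iBB: B, B nullable, giving i | iB | iBB.
Unchanged (no nullable symbols): S -> i; B -> PGG; B -> i; G -> ie; P -> Gi; P -> e.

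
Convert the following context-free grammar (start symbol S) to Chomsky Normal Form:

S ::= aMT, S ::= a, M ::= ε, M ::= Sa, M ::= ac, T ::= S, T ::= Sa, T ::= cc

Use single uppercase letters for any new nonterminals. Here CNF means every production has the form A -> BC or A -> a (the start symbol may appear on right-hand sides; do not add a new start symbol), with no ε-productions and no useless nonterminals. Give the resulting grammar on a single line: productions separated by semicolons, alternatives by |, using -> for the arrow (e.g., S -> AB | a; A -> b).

Nullable: {M}; after ε-elimination: S -> a | aT | aMT; M -> Sa | ac; T -> S | Sa | cc.
After unit-elimination: S -> a | aT | aMT; M -> Sa | ac; T -> a | Sa | aT | cc | aMT.
TERM: introduce A -> a, B -> c and substitute in every rule of length ≥2.
BIN: S -> AMT becomes S -> AC, C -> MT; T -> AMT becomes T -> AD, D -> MT.

S -> a | AC | AT; A -> a; B -> c; C -> MT; D -> MT; M -> AB | SA; T -> a | AD | AT | BB | SA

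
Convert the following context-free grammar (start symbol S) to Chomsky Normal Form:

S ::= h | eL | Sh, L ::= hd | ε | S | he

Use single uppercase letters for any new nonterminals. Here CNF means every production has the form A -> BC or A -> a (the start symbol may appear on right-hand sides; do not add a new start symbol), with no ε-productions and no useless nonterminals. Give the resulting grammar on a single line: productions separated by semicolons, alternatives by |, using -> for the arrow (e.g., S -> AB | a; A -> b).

S -> e | h | BL | SA; A -> h; B -> e; C -> d; L -> e | h | AB | AC | BL | SA

Nullable: {L}; after ε-elimination: S -> e | h | Sh | eL; L -> S | hd | he.
After unit-elimination: S -> e | h | Sh | eL; L -> e | h | Sh | eL | hd | he.
TERM: introduce C -> d, B -> e, A -> h and substitute in every rule of length ≥2.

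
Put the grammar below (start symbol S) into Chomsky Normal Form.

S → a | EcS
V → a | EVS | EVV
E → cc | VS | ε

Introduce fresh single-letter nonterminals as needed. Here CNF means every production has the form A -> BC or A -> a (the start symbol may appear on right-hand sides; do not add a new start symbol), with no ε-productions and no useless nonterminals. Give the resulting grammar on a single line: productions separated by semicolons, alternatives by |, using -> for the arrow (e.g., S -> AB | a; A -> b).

Nullable: {E}; after ε-elimination: S -> a | cS | EcS; E -> VS | cc; V -> a | VS | VV | EVS | EVV.
No unit productions to eliminate.
TERM: introduce A -> c and substitute in every rule of length ≥2.
BIN: S -> EAS becomes S -> EB, B -> AS; V -> EVS becomes V -> EC, C -> VS; V -> EVV becomes V -> ED, D -> VV.

S -> a | AS | EB; A -> c; B -> AS; C -> VS; D -> VV; E -> AA | VS; V -> a | EC | ED | VS | VV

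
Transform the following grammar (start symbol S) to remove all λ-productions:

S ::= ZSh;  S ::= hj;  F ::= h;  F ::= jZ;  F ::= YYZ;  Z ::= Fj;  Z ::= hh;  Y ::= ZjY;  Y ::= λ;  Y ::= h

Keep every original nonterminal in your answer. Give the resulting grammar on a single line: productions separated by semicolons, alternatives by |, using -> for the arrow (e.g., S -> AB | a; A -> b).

Nullable set: {Y}.
F -> YYZ: Y, Y nullable, giving YYZ | YZ | Z.
Drop Y -> λ.
Y -> ZjY: Y nullable, giving Zj | ZjY.
Unchanged (no nullable symbols): S -> ZSh; S -> hj; F -> h; F -> jZ; Y -> h; Z -> Fj; Z -> hh.

S -> hj | ZSh; F -> Z | h | YZ | jZ | YYZ; Y -> h | Zj | ZjY; Z -> Fj | hh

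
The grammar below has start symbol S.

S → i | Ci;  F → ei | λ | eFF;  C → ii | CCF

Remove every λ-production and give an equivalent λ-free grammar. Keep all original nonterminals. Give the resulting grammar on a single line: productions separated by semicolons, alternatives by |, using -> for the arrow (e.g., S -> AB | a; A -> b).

S -> i | Ci; C -> CC | ii | CCF; F -> e | eF | ei | eFF

Nullable set: {F}.
C -> CCF: F nullable, giving CC | CCF.
Drop F -> λ.
F -> eFF: F, F nullable, giving e | eF | eFF.
Unchanged (no nullable symbols): S -> Ci; S -> i; C -> ii; F -> ei.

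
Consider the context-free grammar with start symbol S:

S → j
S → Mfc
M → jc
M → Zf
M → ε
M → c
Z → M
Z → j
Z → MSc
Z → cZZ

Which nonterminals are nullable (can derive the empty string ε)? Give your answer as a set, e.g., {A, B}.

Directly nullable (have an ε-rule): {M}.
Z is nullable via Z -> M (every symbol on the right is already known nullable).
Not nullable: S — each has a terminal in every rule's right-hand side or depends on a non-nullable symbol.

{M, Z}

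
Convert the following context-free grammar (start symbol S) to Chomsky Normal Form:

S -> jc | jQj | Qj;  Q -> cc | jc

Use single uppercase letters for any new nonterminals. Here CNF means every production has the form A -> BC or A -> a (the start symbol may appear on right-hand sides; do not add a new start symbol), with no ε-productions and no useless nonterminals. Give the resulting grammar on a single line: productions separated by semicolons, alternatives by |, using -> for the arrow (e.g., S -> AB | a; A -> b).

S -> BA | BC | QB; A -> c; B -> j; C -> QB; Q -> AA | BA

No ε-productions.
No unit productions to eliminate.
TERM: introduce A -> c, B -> j and substitute in every rule of length ≥2.
BIN: S -> BQB becomes S -> BC, C -> QB.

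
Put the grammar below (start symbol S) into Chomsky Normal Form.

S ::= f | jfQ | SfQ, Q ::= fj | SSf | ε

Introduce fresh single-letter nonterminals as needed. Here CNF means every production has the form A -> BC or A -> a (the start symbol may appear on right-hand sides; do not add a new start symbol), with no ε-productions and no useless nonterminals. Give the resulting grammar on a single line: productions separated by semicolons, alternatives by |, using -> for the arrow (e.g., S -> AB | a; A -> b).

S -> f | BA | BD | SA | SE; A -> f; B -> j; C -> SA; D -> AQ; E -> AQ; Q -> AB | SC

Nullable: {Q}; after ε-elimination: S -> f | Sf | jf | SfQ | jfQ; Q -> fj | SSf.
No unit productions to eliminate.
TERM: introduce A -> f, B -> j and substitute in every rule of length ≥2.
BIN: Q -> SSA becomes Q -> SC, C -> SA; S -> BAQ becomes S -> BD, D -> AQ; S -> SAQ becomes S -> SE, E -> AQ.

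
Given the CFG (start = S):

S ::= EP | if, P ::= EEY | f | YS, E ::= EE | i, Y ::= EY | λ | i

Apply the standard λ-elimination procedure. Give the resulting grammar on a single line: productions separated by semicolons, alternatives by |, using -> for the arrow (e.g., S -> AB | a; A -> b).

Nullable set: {Y}.
P -> EEY: Y nullable, giving EE | EEY.
P -> YS: Y nullable, giving S | YS.
Drop Y -> λ.
Y -> EY: Y nullable, giving E | EY.
Unchanged (no nullable symbols): S -> EP; S -> if; E -> EE; E -> i; P -> f; Y -> i.

S -> EP | if; E -> i | EE; P -> S | f | EE | YS | EEY; Y -> E | i | EY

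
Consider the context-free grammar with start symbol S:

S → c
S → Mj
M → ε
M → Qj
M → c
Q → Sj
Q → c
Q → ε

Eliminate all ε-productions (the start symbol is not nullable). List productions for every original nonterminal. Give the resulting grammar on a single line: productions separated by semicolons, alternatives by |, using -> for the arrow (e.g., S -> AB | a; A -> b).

S -> c | j | Mj; M -> c | j | Qj; Q -> c | Sj

Nullable set: {M, Q}.
S -> Mj: M nullable, giving Mj | j.
Drop M -> ε.
M -> Qj: Q nullable, giving Qj | j.
Drop Q -> ε.
Unchanged (no nullable symbols): S -> c; M -> c; Q -> Sj; Q -> c.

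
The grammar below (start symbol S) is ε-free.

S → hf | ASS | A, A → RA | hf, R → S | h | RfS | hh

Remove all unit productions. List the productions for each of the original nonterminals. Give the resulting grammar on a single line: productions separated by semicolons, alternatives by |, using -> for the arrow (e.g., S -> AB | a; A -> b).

Unit productions: R->S, S->A.
Unit pairs (A ⇒* B via units): (R,A), (R,S), (S,A).
S: inherits non-unit rules of {A, S} → ASS | RA | hf.
A: inherits non-unit rules of {A} → RA | hf.
R: inherits non-unit rules of {A, R, S} → ASS | RA | RfS | h | hf | hh.

S -> RA | hf | ASS; A -> RA | hf; R -> h | RA | hf | hh | ASS | RfS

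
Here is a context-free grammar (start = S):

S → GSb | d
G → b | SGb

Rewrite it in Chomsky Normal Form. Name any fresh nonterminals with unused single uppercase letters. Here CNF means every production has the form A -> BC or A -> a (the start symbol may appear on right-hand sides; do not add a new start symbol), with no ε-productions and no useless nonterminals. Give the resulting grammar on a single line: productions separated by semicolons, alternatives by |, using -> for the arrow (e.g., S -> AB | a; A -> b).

S -> d | GC; A -> b; B -> GA; C -> SA; G -> b | SB

No ε-productions.
No unit productions to eliminate.
TERM: introduce A -> b and substitute in every rule of length ≥2.
BIN: G -> SGA becomes G -> SB, B -> GA; S -> GSA becomes S -> GC, C -> SA.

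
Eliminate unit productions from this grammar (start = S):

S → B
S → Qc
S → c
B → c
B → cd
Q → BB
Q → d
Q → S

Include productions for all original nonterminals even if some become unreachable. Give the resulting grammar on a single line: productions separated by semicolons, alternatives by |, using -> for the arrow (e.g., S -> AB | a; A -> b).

Unit productions: Q->S, S->B.
Unit pairs (A ⇒* B via units): (Q,B), (Q,S), (S,B).
S: inherits non-unit rules of {B, S} → Qc | c | cd.
B: inherits non-unit rules of {B} → c | cd.
Q: inherits non-unit rules of {B, Q, S} → BB | Qc | c | cd | d.

S -> c | Qc | cd; B -> c | cd; Q -> c | d | BB | Qc | cd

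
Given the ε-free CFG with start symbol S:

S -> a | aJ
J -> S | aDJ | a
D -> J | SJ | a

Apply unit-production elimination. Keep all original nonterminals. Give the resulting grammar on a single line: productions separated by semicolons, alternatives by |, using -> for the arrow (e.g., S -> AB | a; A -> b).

Unit productions: D->J, J->S.
Unit pairs (A ⇒* B via units): (D,J), (D,S), (J,S).
S: inherits non-unit rules of {S} → a | aJ.
D: inherits non-unit rules of {D, J, S} → SJ | a | aDJ | aJ.
J: inherits non-unit rules of {J, S} → a | aDJ | aJ.

S -> a | aJ; D -> a | SJ | aJ | aDJ; J -> a | aJ | aDJ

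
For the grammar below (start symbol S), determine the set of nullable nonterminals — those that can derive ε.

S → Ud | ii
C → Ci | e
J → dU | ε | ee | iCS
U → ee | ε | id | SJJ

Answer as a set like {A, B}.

{J, U}

Directly nullable (have an ε-rule): {J, U}.
Not nullable: C, S — each has a terminal in every rule's right-hand side or depends on a non-nullable symbol.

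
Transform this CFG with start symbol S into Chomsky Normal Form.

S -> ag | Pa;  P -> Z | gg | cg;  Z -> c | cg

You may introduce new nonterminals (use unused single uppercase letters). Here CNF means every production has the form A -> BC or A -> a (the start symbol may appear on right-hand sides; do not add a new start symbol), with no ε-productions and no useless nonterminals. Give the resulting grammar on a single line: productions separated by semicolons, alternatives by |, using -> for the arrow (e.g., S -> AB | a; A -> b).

S -> CB | PC; A -> c; B -> g; C -> a; P -> c | AB | BB

No ε-productions.
After unit-elimination: S -> Pa | ag; P -> c | cg | gg; Z -> c | cg.
TERM: introduce C -> a, A -> c, B -> g and substitute in every rule of length ≥2.
Drop unreachable/unproductive: Z.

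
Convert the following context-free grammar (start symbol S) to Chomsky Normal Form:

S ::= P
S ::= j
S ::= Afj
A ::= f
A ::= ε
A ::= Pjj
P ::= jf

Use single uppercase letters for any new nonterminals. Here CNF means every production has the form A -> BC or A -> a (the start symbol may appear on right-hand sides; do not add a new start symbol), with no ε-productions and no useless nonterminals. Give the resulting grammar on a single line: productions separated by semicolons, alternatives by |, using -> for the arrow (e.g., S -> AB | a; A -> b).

Nullable: {A}; after ε-elimination: S -> P | j | fj | Afj; A -> f | Pjj; P -> jf.
After unit-elimination: S -> j | fj | jf | Afj; A -> f | Pjj; P -> jf.
TERM: introduce C -> f, B -> j and substitute in every rule of length ≥2.
BIN: A -> PBB becomes A -> PD, D -> BB; S -> ACB becomes S -> AE, E -> CB.

S -> j | AE | BC | CB; A -> f | PD; B -> j; C -> f; D -> BB; E -> CB; P -> BC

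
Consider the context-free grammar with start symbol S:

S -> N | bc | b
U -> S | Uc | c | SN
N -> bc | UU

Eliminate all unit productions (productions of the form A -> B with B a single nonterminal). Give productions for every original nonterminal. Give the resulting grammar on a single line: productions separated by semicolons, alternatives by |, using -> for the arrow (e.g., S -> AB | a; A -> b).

S -> b | UU | bc; N -> UU | bc; U -> b | c | SN | UU | Uc | bc

Unit productions: S->N, U->S.
Unit pairs (A ⇒* B via units): (S,N), (U,N), (U,S).
S: inherits non-unit rules of {N, S} → UU | b | bc.
N: inherits non-unit rules of {N} → UU | bc.
U: inherits non-unit rules of {N, S, U} → SN | UU | Uc | b | bc | c.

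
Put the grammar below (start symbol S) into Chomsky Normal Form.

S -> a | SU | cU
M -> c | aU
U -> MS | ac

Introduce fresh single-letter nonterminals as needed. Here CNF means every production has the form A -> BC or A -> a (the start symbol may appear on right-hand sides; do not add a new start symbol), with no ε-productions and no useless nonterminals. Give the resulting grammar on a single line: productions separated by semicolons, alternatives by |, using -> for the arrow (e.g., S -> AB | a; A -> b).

S -> a | BU | SU; A -> a; B -> c; M -> c | AU; U -> AB | MS

No ε-productions.
No unit productions to eliminate.
TERM: introduce A -> a, B -> c and substitute in every rule of length ≥2.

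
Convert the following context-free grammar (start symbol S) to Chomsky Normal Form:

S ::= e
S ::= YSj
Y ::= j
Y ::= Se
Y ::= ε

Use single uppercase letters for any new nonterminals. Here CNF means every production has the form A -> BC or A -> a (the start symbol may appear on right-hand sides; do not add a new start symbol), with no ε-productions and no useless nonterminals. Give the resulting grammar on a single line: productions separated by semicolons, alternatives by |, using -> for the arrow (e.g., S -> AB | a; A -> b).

Nullable: {Y}; after ε-elimination: S -> e | Sj | YSj; Y -> j | Se.
No unit productions to eliminate.
TERM: introduce B -> e, A -> j and substitute in every rule of length ≥2.
BIN: S -> YSA becomes S -> YC, C -> SA.

S -> e | SA | YC; A -> j; B -> e; C -> SA; Y -> j | SB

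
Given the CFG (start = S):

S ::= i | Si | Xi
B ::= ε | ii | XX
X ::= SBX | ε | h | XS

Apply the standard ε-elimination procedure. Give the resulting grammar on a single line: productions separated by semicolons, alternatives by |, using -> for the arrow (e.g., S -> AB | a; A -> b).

Nullable set: {B, X}.
S -> Xi: X nullable, giving Xi | i.
Drop B -> ε.
B -> XX: X, X nullable, giving X | XX.
Drop X -> ε.
X -> SBX: B, X nullable, giving S | SB | SBX | SX.
X -> XS: X nullable, giving S | XS.
Unchanged (no nullable symbols): S -> Si; S -> i; B -> ii; X -> h.

S -> i | Si | Xi; B -> X | XX | ii; X -> S | h | SB | SX | XS | SBX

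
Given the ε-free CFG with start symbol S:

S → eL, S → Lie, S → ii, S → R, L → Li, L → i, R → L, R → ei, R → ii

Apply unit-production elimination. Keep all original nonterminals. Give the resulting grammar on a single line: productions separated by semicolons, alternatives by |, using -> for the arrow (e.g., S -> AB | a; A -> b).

S -> i | Li | eL | ei | ii | Lie; L -> i | Li; R -> i | Li | ei | ii

Unit productions: R->L, S->R.
Unit pairs (A ⇒* B via units): (R,L), (S,L), (S,R).
S: inherits non-unit rules of {L, R, S} → Li | Lie | eL | ei | i | ii.
L: inherits non-unit rules of {L} → Li | i.
R: inherits non-unit rules of {L, R} → Li | ei | i | ii.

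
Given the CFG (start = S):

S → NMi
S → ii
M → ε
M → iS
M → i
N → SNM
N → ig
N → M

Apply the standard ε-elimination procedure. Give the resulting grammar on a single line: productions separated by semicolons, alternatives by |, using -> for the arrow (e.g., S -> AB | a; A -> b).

Nullable set: {M, N}.
S -> NMi: N, M nullable, giving Mi | NMi | Ni | i.
Drop M -> ε.
N -> M: M nullable, giving M.
N -> SNM: N, M nullable, giving S | SM | SN | SNM.
Unchanged (no nullable symbols): S -> ii; M -> i; M -> iS; N -> ig.

S -> i | Mi | Ni | ii | NMi; M -> i | iS; N -> M | S | SM | SN | ig | SNM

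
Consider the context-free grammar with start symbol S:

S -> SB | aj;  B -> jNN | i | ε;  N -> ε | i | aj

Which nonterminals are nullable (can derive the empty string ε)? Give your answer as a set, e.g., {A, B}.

{B, N}

Directly nullable (have an ε-rule): {B, N}.
Not nullable: S — each has a terminal in every rule's right-hand side or depends on a non-nullable symbol.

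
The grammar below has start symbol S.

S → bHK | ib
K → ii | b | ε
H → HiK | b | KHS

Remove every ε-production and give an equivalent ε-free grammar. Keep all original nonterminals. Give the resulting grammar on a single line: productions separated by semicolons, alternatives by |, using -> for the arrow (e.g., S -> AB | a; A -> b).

S -> bH | ib | bHK; H -> b | HS | Hi | HiK | KHS; K -> b | ii

Nullable set: {K}.
S -> bHK: K nullable, giving bH | bHK.
H -> HiK: K nullable, giving Hi | HiK.
H -> KHS: K nullable, giving HS | KHS.
Drop K -> ε.
Unchanged (no nullable symbols): S -> ib; H -> b; K -> b; K -> ii.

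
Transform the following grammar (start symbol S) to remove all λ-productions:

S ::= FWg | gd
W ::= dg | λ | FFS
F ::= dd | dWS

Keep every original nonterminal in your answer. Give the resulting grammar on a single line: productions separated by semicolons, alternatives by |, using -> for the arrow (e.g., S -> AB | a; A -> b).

Nullable set: {W}.
S -> FWg: W nullable, giving FWg | Fg.
F -> dWS: W nullable, giving dS | dWS.
Drop W -> λ.
Unchanged (no nullable symbols): S -> gd; F -> dd; W -> FFS; W -> dg.

S -> Fg | gd | FWg; F -> dS | dd | dWS; W -> dg | FFS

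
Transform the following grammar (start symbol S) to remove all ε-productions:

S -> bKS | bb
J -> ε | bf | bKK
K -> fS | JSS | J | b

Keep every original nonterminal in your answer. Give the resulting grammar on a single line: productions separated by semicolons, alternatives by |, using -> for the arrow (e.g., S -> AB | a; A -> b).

Nullable set: {J, K}.
S -> bKS: K nullable, giving bKS | bS.
Drop J -> ε.
J -> bKK: K, K nullable, giving b | bK | bKK.
K -> J: J nullable, giving J.
K -> JSS: J nullable, giving JSS | SS.
Unchanged (no nullable symbols): S -> bb; J -> bf; K -> b; K -> fS.

S -> bS | bb | bKS; J -> b | bK | bf | bKK; K -> J | b | SS | fS | JSS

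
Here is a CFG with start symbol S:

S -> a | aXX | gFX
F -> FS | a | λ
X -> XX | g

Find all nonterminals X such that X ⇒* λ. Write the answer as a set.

{F}

Directly nullable (have an ε-rule): {F}.
Not nullable: S, X — each has a terminal in every rule's right-hand side or depends on a non-nullable symbol.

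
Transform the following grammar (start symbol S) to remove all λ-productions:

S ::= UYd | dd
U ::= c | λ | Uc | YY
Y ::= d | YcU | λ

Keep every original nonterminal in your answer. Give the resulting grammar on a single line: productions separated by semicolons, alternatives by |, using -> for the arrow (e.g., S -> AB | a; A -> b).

Nullable set: {U, Y}.
S -> UYd: U, Y nullable, giving UYd | Ud | Yd | d.
Drop U -> λ.
U -> Uc: U nullable, giving Uc | c.
U -> YY: Y, Y nullable, giving Y | YY.
Drop Y -> λ.
Y -> YcU: Y, U nullable, giving Yc | YcU | c | cU.
Unchanged (no nullable symbols): S -> dd; U -> c; Y -> d.

S -> d | Ud | Yd | dd | UYd; U -> Y | c | Uc | YY; Y -> c | d | Yc | cU | YcU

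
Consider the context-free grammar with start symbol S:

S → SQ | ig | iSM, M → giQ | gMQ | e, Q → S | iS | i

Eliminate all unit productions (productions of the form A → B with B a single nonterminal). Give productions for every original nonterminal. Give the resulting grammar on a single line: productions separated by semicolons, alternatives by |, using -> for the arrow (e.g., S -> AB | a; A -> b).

Unit productions: Q->S.
Unit pairs (A ⇒* B via units): (Q,S).
S: inherits non-unit rules of {S} → SQ | iSM | ig.
M: inherits non-unit rules of {M} → e | gMQ | giQ.
Q: inherits non-unit rules of {Q, S} → SQ | i | iS | iSM | ig.

S -> SQ | ig | iSM; M -> e | gMQ | giQ; Q -> i | SQ | iS | ig | iSM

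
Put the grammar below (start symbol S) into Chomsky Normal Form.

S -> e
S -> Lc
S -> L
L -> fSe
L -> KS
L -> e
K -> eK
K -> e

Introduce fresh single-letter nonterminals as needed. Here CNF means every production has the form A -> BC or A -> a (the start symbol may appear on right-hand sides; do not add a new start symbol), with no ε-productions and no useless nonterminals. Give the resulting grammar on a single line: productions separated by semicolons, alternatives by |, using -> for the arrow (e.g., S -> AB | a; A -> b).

S -> e | BE | KS | LC; A -> e; B -> f; C -> c; D -> SA; E -> SA; K -> e | AK; L -> e | BD | KS

No ε-productions.
After unit-elimination: S -> e | KS | Lc | fSe; K -> e | eK; L -> e | KS | fSe.
TERM: introduce C -> c, A -> e, B -> f and substitute in every rule of length ≥2.
BIN: L -> BSA becomes L -> BD, D -> SA; S -> BSA becomes S -> BE, E -> SA.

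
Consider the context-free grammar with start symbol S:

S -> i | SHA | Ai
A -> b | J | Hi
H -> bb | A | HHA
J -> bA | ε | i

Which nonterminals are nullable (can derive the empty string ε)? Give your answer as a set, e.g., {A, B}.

Directly nullable (have an ε-rule): {J}.
A is nullable via A -> J (every symbol on the right is already known nullable).
H is nullable via H -> A (every symbol on the right is already known nullable).
Not nullable: S — each has a terminal in every rule's right-hand side or depends on a non-nullable symbol.

{A, H, J}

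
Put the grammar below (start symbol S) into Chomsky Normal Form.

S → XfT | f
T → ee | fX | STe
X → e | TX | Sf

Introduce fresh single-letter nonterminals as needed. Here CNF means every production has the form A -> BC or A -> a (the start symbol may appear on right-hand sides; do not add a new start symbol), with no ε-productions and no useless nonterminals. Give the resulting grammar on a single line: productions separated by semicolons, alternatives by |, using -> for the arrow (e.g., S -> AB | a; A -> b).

No ε-productions.
No unit productions to eliminate.
TERM: introduce B -> e, A -> f and substitute in every rule of length ≥2.
BIN: S -> XAT becomes S -> XC, C -> AT; T -> STB becomes T -> SD, D -> TB.

S -> f | XC; A -> f; B -> e; C -> AT; D -> TB; T -> AX | BB | SD; X -> e | SA | TX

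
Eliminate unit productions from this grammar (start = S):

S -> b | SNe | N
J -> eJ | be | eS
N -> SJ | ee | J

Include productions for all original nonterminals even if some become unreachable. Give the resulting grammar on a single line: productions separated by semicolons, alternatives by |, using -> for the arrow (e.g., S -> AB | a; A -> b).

Unit productions: N->J, S->N.
Unit pairs (A ⇒* B via units): (N,J), (S,J), (S,N).
S: inherits non-unit rules of {J, N, S} → SJ | SNe | b | be | eJ | eS | ee.
J: inherits non-unit rules of {J} → be | eJ | eS.
N: inherits non-unit rules of {J, N} → SJ | be | eJ | eS | ee.

S -> b | SJ | be | eJ | eS | ee | SNe; J -> be | eJ | eS; N -> SJ | be | eJ | eS | ee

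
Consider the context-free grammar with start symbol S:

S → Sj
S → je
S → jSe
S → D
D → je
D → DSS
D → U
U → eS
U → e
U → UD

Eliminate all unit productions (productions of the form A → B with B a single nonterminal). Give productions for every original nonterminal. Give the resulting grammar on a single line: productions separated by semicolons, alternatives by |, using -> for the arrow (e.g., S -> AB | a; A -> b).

S -> e | Sj | UD | eS | je | DSS | jSe; D -> e | UD | eS | je | DSS; U -> e | UD | eS

Unit productions: D->U, S->D.
Unit pairs (A ⇒* B via units): (D,U), (S,D), (S,U).
S: inherits non-unit rules of {D, S, U} → DSS | Sj | UD | e | eS | jSe | je.
D: inherits non-unit rules of {D, U} → DSS | UD | e | eS | je.
U: inherits non-unit rules of {U} → UD | e | eS.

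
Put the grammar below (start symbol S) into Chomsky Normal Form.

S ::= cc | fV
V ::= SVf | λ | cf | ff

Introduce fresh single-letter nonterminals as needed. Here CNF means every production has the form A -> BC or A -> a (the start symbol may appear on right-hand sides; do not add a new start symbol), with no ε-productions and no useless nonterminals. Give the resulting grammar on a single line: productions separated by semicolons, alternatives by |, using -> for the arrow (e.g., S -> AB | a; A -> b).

S -> f | AA | BV; A -> c; B -> f; C -> VB; V -> AB | BB | SB | SC

Nullable: {V}; after ε-elimination: S -> f | cc | fV; V -> Sf | cf | ff | SVf.
No unit productions to eliminate.
TERM: introduce A -> c, B -> f and substitute in every rule of length ≥2.
BIN: V -> SVB becomes V -> SC, C -> VB.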